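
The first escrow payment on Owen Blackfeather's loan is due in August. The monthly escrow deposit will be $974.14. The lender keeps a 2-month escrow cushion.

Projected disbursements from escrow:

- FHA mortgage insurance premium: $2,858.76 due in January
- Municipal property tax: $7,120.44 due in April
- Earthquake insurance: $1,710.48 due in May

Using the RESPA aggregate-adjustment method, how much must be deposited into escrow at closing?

$3,896.56

Cushion = 2 × $974.14 = $1,948.28
Trial balance (start $0, +$974.14 each month, − disbursements):
  Aug: +$974.14 → $974.14
  Sep: +$974.14 → $1,948.28
  Oct: +$974.14 → $2,922.42
  Nov: +$974.14 → $3,896.56
  Dec: +$974.14 → $4,870.70
  Jan: +$974.14 − $2,858.76 → $2,986.08
  Feb: +$974.14 → $3,960.22
  Mar: +$974.14 → $4,934.36
  Apr: +$974.14 − $7,120.44 → -$1,211.94
  May: +$974.14 − $1,710.48 → -$1,948.28
  Jun: +$974.14 → -$974.14
  Jul: +$974.14 → $0.00
Lowest trial balance = -$1,948.28 (May)
Initial deposit = cushion − low point = $1,948.28 − (-$1,948.28) = $3,896.56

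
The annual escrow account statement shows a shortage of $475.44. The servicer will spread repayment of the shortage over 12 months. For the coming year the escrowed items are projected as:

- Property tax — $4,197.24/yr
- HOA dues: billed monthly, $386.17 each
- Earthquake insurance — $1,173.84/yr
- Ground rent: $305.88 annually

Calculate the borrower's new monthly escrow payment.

$898.87

Property tax = $4,197.24 per year
HOA dues = $386.17 × 12 = $4,634.04 per year
Earthquake insurance = $1,173.84 per year
Ground rent = $305.88 per year
Yearly total = $10,311.00
Monthly = $10,311.00 ÷ 12 = $859.25
Shortage spread = $475.44 ÷ 12 = $39.62/mo
Adjusted monthly = $859.25 + $39.62 = $898.87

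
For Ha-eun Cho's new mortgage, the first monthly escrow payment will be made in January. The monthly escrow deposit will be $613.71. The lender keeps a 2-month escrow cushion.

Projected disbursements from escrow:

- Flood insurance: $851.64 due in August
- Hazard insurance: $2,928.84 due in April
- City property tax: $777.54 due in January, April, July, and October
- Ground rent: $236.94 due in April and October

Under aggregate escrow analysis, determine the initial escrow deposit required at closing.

Cushion = 2 × $613.71 = $1,227.42
Trial balance (start $0, +$613.71 each month, − disbursements):
  Jan: +$613.71 − $777.54 → -$163.83
  Feb: +$613.71 → $449.88
  Mar: +$613.71 → $1,063.59
  Apr: +$613.71 − $3,943.32 → -$2,266.02
  May: +$613.71 → -$1,652.31
  Jun: +$613.71 → -$1,038.60
  Jul: +$613.71 − $777.54 → -$1,202.43
  Aug: +$613.71 − $851.64 → -$1,440.36
  Sep: +$613.71 → -$826.65
  Oct: +$613.71 − $1,014.48 → -$1,227.42
  Nov: +$613.71 → -$613.71
  Dec: +$613.71 → $0.00
Lowest trial balance = -$2,266.02 (Apr)
Initial deposit = cushion − low point = $1,227.42 − (-$2,266.02) = $3,493.44

$3,493.44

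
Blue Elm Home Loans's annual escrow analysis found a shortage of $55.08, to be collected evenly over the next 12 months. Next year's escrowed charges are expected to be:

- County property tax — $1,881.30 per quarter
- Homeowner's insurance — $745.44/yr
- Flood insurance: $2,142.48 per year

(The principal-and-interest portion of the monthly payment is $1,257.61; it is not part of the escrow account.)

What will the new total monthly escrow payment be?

$872.35

County property tax = $1,881.30 × 4 = $7,525.20/yr
Homeowner's insurance = $745.44/yr
Flood insurance = $2,142.48/yr
Yearly total = $10,413.12
Base monthly escrow = $10,413.12 / 12 = $867.76
Shortage spread = $55.08 / 12 = $4.59/mo
New monthly escrow = $867.76 + $4.59 = $872.35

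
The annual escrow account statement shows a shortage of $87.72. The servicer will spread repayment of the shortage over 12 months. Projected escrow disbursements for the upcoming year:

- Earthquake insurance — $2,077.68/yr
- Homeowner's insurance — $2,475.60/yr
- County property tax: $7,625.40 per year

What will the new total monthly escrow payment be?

$1,022.20

Earthquake insurance — $2,077.68 annually
Homeowner's insurance — $2,475.60 annually
County property tax — $7,625.40 annually
Yearly total = $12,178.68
Per month = $12,178.68 ÷ 12 = $1,014.89
Shortage per month = $87.72 / 12 = $7.31
Adjusted monthly = $1,014.89 + $7.31 = $1,022.20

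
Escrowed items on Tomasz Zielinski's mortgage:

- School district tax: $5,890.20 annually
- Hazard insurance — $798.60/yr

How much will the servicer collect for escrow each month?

$557.40

School district tax = $5,890.20 per year
Hazard insurance = $798.60 per year
Yearly total = $5,890.20 + $798.60 = $6,688.80
Monthly = $6,688.80 / 12 = $557.40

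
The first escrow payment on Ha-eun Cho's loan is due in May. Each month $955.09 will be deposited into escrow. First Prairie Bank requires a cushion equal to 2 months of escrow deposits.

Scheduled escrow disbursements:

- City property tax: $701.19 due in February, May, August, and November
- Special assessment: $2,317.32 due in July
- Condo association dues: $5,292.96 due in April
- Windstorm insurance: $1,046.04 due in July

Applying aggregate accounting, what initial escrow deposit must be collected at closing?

$3,109.46

Cushion = 2 × $955.09 = $1,910.18
Trial balance (start $0, +$955.09 each month, − disbursements):
  May: +$955.09 − $701.19 → $253.90
  Jun: +$955.09 → $1,208.99
  Jul: +$955.09 − $3,363.36 → -$1,199.28
  Aug: +$955.09 − $701.19 → -$945.38
  Sep: +$955.09 → $9.71
  Oct: +$955.09 → $964.80
  Nov: +$955.09 − $701.19 → $1,218.70
  Dec: +$955.09 → $2,173.79
  Jan: +$955.09 → $3,128.88
  Feb: +$955.09 − $701.19 → $3,382.78
  Mar: +$955.09 → $4,337.87
  Apr: +$955.09 − $5,292.96 → $0.00
Lowest trial balance = -$1,199.28 (Jul)
Initial deposit = cushion − low point = $1,910.18 − (-$1,199.28) = $3,109.46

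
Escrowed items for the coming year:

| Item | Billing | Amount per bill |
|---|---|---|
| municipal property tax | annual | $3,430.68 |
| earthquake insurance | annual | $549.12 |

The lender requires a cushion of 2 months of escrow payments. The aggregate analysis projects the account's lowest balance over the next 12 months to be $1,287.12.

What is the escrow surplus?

Municipal property tax: $3,430.68
Earthquake insurance: $549.12
Total annual escrow = $3,430.68 + $549.12 = $3,979.80
Base monthly escrow = $3,979.80 ÷ 12 = $331.65
Cushion = 2 × $331.65 = $663.30
Excess over cushion: $1,287.12 − $663.30 = $623.82

$623.82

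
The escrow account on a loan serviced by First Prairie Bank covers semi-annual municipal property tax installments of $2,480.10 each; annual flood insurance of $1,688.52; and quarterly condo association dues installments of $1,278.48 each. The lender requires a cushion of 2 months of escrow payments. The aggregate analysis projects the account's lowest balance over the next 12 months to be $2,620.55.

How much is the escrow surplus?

Municipal property tax: $2,480.10 × 2 = $4,960.20
Flood insurance: $1,688.52
Condo association dues: $1,278.48 × 4 = $5,113.92
Annual escrow total = $4,960.20 + $1,688.52 + $5,113.92 = $11,762.64
Monthly = $11,762.64 / 12 = $980.22
Cushion = 2 × $980.22 = $1,960.44
Excess over cushion: $2,620.55 − $1,960.44 = $660.11

$660.11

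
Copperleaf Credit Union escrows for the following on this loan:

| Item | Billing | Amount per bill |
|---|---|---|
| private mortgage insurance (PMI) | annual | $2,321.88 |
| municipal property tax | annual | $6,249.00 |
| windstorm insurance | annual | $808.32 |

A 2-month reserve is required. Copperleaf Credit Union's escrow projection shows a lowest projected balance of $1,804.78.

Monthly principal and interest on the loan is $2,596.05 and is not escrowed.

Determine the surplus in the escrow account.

$241.58

Private mortgage insurance (PMI) — $2,321.88/yr
Municipal property tax — $6,249.00/yr
Windstorm insurance — $808.32/yr
Yearly total = $9,379.20
Per month = $9,379.20 ÷ 12 = $781.60
Cushion = 2 × $781.60 = $1,563.20
Excess over cushion: $1,804.78 − $1,563.20 = $241.58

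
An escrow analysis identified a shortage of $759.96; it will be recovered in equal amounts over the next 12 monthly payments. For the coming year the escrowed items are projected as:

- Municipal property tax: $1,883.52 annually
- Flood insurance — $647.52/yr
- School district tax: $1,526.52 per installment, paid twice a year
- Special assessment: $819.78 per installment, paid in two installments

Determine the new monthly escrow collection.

$665.30

Municipal property tax = $1,883.52/yr
Flood insurance = $647.52/yr
School district tax = $1,526.52 × 2 = $3,053.04/yr
Special assessment = $819.78 × 2 = $1,639.56/yr
Total annual escrow = $1,883.52 + $647.52 + $3,053.04 + $1,639.56 = $7,223.64
Monthly = $7,223.64 / 12 = $601.97
Shortage per month = $759.96 ÷ 12 = $63.33
Adjusted monthly = $601.97 + $63.33 = $665.30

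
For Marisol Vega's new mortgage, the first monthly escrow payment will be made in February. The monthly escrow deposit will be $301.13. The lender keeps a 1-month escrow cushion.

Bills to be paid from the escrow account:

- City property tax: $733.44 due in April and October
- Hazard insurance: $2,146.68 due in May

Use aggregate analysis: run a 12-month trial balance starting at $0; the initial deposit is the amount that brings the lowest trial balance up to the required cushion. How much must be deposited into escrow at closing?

Cushion = 1 × $301.13 = $301.13
Trial balance (start $0, +$301.13 each month, − disbursements):
  Feb: +$301.13 → $301.13
  Mar: +$301.13 → $602.26
  Apr: +$301.13 − $733.44 → $169.95
  May: +$301.13 − $2,146.68 → -$1,675.60
  Jun: +$301.13 → -$1,374.47
  Jul: +$301.13 → -$1,073.34
  Aug: +$301.13 → -$772.21
  Sep: +$301.13 → -$471.08
  Oct: +$301.13 − $733.44 → -$903.39
  Nov: +$301.13 → -$602.26
  Dec: +$301.13 → -$301.13
  Jan: +$301.13 → $0.00
Lowest trial balance = -$1,675.60 (May)
Initial deposit = cushion − low point = $301.13 − (-$1,675.60) = $1,976.73

$1,976.73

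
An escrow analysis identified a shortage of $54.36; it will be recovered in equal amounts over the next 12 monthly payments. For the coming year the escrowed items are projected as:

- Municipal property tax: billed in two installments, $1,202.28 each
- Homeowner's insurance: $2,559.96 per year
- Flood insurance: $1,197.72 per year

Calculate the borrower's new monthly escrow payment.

Municipal property tax — $1,202.28 × 2 = $2,404.56 annually
Homeowner's insurance — $2,559.96 annually
Flood insurance — $1,197.72 annually
Yearly total = $2,404.56 + $2,559.96 + $1,197.72 = $6,162.24
Per month = $6,162.24 ÷ 12 = $513.52
Shortage spread = $54.36 ÷ 12 = $4.53/mo
Adjusted monthly = $513.52 + $4.53 = $518.05

$518.05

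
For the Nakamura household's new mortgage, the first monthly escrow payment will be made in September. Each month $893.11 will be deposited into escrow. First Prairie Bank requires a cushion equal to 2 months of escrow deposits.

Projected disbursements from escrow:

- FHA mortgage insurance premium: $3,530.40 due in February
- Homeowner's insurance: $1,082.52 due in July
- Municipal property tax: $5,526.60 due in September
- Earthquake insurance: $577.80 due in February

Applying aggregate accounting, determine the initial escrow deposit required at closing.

Cushion = 2 × $893.11 = $1,786.22
Trial balance (start $0, +$893.11 each month, − disbursements):
  Sep: +$893.11 − $5,526.60 → -$4,633.49
  Oct: +$893.11 → -$3,740.38
  Nov: +$893.11 → -$2,847.27
  Dec: +$893.11 → -$1,954.16
  Jan: +$893.11 → -$1,061.05
  Feb: +$893.11 − $4,108.20 → -$4,276.14
  Mar: +$893.11 → -$3,383.03
  Apr: +$893.11 → -$2,489.92
  May: +$893.11 → -$1,596.81
  Jun: +$893.11 → -$703.70
  Jul: +$893.11 − $1,082.52 → -$893.11
  Aug: +$893.11 → $0.00
Lowest trial balance = -$4,633.49 (Sep)
Initial deposit = cushion − low point = $1,786.22 − (-$4,633.49) = $6,419.71

$6,419.71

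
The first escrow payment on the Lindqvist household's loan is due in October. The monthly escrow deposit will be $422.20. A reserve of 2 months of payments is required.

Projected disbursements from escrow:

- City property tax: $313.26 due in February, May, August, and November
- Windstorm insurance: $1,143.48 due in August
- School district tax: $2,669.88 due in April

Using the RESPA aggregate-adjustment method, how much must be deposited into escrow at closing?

$1,266.60

Cushion = 2 × $422.20 = $844.40
Trial balance (start $0, +$422.20 each month, − disbursements):
  Oct: +$422.20 → $422.20
  Nov: +$422.20 − $313.26 → $531.14
  Dec: +$422.20 → $953.34
  Jan: +$422.20 → $1,375.54
  Feb: +$422.20 − $313.26 → $1,484.48
  Mar: +$422.20 → $1,906.68
  Apr: +$422.20 − $2,669.88 → -$341.00
  May: +$422.20 − $313.26 → -$232.06
  Jun: +$422.20 → $190.14
  Jul: +$422.20 → $612.34
  Aug: +$422.20 − $1,456.74 → -$422.20
  Sep: +$422.20 → $0.00
Lowest trial balance = -$422.20 (Aug)
Initial deposit = cushion − low point = $844.40 − (-$422.20) = $1,266.60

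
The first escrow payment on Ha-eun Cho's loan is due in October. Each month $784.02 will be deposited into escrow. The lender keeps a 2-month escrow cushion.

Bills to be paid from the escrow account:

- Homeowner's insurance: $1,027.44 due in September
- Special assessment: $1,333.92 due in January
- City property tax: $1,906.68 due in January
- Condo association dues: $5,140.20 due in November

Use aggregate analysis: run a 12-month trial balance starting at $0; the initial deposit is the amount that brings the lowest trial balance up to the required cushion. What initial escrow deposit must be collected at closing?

$6,812.76

Cushion = 2 × $784.02 = $1,568.04
Trial balance (start $0, +$784.02 each month, − disbursements):
  Oct: +$784.02 → $784.02
  Nov: +$784.02 − $5,140.20 → -$3,572.16
  Dec: +$784.02 → -$2,788.14
  Jan: +$784.02 − $3,240.60 → -$5,244.72
  Feb: +$784.02 → -$4,460.70
  Mar: +$784.02 → -$3,676.68
  Apr: +$784.02 → -$2,892.66
  May: +$784.02 → -$2,108.64
  Jun: +$784.02 → -$1,324.62
  Jul: +$784.02 → -$540.60
  Aug: +$784.02 → $243.42
  Sep: +$784.02 − $1,027.44 → $0.00
Lowest trial balance = -$5,244.72 (Jan)
Initial deposit = cushion − low point = $1,568.04 − (-$5,244.72) = $6,812.76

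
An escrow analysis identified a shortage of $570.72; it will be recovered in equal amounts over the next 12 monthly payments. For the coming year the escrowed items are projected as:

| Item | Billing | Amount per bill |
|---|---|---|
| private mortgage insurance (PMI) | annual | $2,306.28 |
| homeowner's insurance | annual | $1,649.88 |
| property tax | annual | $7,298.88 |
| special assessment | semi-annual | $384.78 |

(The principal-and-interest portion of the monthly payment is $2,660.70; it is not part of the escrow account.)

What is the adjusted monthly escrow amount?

$1,049.61

Private mortgage insurance (PMI) = $2,306.28
Homeowner's insurance = $1,649.88
Property tax = $7,298.88
Special assessment = $384.78 × 2 = $769.56
Combined annual = $2,306.28 + $1,649.88 + $7,298.88 + $769.56 = $12,024.60
Monthly escrow = $12,024.60 ÷ 12 = $1,002.05
Shortage per month = $570.72 / 12 = $47.56
Adjusted monthly = $1,002.05 + $47.56 = $1,049.61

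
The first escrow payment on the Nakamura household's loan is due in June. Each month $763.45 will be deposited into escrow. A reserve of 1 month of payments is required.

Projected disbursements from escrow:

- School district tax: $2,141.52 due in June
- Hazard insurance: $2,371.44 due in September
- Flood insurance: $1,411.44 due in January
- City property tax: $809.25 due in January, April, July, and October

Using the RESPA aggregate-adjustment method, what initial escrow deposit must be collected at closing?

$3,077.66

Cushion = 1 × $763.45 = $763.45
Trial balance (start $0, +$763.45 each month, − disbursements):
  Jun: +$763.45 − $2,141.52 → -$1,378.07
  Jul: +$763.45 − $809.25 → -$1,423.87
  Aug: +$763.45 → -$660.42
  Sep: +$763.45 − $2,371.44 → -$2,268.41
  Oct: +$763.45 − $809.25 → -$2,314.21
  Nov: +$763.45 → -$1,550.76
  Dec: +$763.45 → -$787.31
  Jan: +$763.45 − $2,220.69 → -$2,244.55
  Feb: +$763.45 → -$1,481.10
  Mar: +$763.45 → -$717.65
  Apr: +$763.45 − $809.25 → -$763.45
  May: +$763.45 → $0.00
Lowest trial balance = -$2,314.21 (Oct)
Initial deposit = cushion − low point = $763.45 − (-$2,314.21) = $3,077.66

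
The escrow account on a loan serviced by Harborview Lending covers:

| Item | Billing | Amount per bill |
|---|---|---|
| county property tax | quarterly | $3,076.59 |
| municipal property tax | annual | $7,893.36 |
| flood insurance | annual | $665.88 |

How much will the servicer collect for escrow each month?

County property tax: $3,076.59 × 4 = $12,306.36
Municipal property tax: $7,893.36
Flood insurance: $665.88
Total annual escrow = $12,306.36 + $7,893.36 + $665.88 = $20,865.60
Base monthly escrow = $20,865.60 / 12 = $1,738.80

$1,738.80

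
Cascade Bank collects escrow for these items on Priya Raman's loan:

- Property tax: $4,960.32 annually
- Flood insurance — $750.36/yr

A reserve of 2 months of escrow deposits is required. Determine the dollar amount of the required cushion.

$951.78

Property tax — $4,960.32/yr
Flood insurance — $750.36/yr
Total annual escrow = $4,960.32 + $750.36 = $5,710.68
Monthly = $5,710.68 ÷ 12 = $475.89
Cushion = 2 × $475.89 = $951.78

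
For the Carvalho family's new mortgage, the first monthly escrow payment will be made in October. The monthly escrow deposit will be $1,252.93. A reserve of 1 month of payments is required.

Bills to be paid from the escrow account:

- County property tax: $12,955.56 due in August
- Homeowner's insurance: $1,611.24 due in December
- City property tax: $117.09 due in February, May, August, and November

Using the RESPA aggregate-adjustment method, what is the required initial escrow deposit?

$2,505.86

Cushion = 1 × $1,252.93 = $1,252.93
Trial balance (start $0, +$1,252.93 each month, − disbursements):
  Oct: +$1,252.93 → $1,252.93
  Nov: +$1,252.93 − $117.09 → $2,388.77
  Dec: +$1,252.93 − $1,611.24 → $2,030.46
  Jan: +$1,252.93 → $3,283.39
  Feb: +$1,252.93 − $117.09 → $4,419.23
  Mar: +$1,252.93 → $5,672.16
  Apr: +$1,252.93 → $6,925.09
  May: +$1,252.93 − $117.09 → $8,060.93
  Jun: +$1,252.93 → $9,313.86
  Jul: +$1,252.93 → $10,566.79
  Aug: +$1,252.93 − $13,072.65 → -$1,252.93
  Sep: +$1,252.93 → $0.00
Lowest trial balance = -$1,252.93 (Aug)
Initial deposit = cushion − low point = $1,252.93 − (-$1,252.93) = $2,505.86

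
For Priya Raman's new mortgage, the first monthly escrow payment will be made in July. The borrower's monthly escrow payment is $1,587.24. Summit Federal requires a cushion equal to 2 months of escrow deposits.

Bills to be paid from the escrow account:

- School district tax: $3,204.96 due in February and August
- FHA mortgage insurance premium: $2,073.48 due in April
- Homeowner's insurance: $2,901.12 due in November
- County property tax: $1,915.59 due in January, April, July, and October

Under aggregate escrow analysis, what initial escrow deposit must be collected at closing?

$6,348.96

Cushion = 2 × $1,587.24 = $3,174.48
Trial balance (start $0, +$1,587.24 each month, − disbursements):
  Jul: +$1,587.24 − $1,915.59 → -$328.35
  Aug: +$1,587.24 − $3,204.96 → -$1,946.07
  Sep: +$1,587.24 → -$358.83
  Oct: +$1,587.24 − $1,915.59 → -$687.18
  Nov: +$1,587.24 − $2,901.12 → -$2,001.06
  Dec: +$1,587.24 → -$413.82
  Jan: +$1,587.24 − $1,915.59 → -$742.17
  Feb: +$1,587.24 − $3,204.96 → -$2,359.89
  Mar: +$1,587.24 → -$772.65
  Apr: +$1,587.24 − $3,989.07 → -$3,174.48
  May: +$1,587.24 → -$1,587.24
  Jun: +$1,587.24 → $0.00
Lowest trial balance = -$3,174.48 (Apr)
Initial deposit = cushion − low point = $3,174.48 − (-$3,174.48) = $6,348.96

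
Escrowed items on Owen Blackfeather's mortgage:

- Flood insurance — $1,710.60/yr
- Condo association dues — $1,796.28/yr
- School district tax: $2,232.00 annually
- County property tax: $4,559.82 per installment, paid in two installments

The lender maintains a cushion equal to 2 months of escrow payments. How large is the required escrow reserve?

Flood insurance — $1,710.60
Condo association dues — $1,796.28
School district tax — $2,232.00
County property tax — $4,559.82 × 2 = $9,119.64
Yearly total = $1,710.60 + $1,796.28 + $2,232.00 + $9,119.64 = $14,858.52
Per month = $14,858.52 ÷ 12 = $1,238.21
Required cushion = 2 × $1,238.21 = $2,476.42

$2,476.42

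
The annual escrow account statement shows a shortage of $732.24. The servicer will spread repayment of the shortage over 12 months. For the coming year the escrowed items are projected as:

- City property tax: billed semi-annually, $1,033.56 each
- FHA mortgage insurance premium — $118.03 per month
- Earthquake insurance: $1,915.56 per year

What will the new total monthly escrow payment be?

City property tax: $1,033.56 × 2 = $2,067.12/yr
FHA mortgage insurance premium: $118.03 × 12 = $1,416.36/yr
Earthquake insurance: $1,915.56/yr
Combined annual = $2,067.12 + $1,416.36 + $1,915.56 = $5,399.04
Base monthly escrow = $5,399.04 / 12 = $449.92
Shortage per month = $732.24 / 12 = $61.02
Adjusted monthly = $449.92 + $61.02 = $510.94

$510.94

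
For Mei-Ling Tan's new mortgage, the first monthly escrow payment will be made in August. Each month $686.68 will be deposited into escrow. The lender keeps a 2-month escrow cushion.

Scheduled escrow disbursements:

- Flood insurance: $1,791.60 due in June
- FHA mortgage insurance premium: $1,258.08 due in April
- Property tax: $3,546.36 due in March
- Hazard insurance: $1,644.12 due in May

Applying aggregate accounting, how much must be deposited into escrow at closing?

$2,060.04

Cushion = 2 × $686.68 = $1,373.36
Trial balance (start $0, +$686.68 each month, − disbursements):
  Aug: +$686.68 → $686.68
  Sep: +$686.68 → $1,373.36
  Oct: +$686.68 → $2,060.04
  Nov: +$686.68 → $2,746.72
  Dec: +$686.68 → $3,433.40
  Jan: +$686.68 → $4,120.08
  Feb: +$686.68 → $4,806.76
  Mar: +$686.68 − $3,546.36 → $1,947.08
  Apr: +$686.68 − $1,258.08 → $1,375.68
  May: +$686.68 − $1,644.12 → $418.24
  Jun: +$686.68 − $1,791.60 → -$686.68
  Jul: +$686.68 → $0.00
Lowest trial balance = -$686.68 (Jun)
Initial deposit = cushion − low point = $1,373.36 − (-$686.68) = $2,060.04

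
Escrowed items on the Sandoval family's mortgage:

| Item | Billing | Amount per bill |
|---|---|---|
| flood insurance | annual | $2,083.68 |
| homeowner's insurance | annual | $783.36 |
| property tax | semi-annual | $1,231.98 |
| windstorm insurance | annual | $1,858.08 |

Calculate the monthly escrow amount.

$599.09

Flood insurance: $2,083.68 per year
Homeowner's insurance: $783.36 per year
Property tax: $1,231.98 × 2 = $2,463.96 per year
Windstorm insurance: $1,858.08 per year
Total annual escrow = $2,083.68 + $783.36 + $2,463.96 + $1,858.08 = $7,189.08
Monthly escrow = $7,189.08 ÷ 12 = $599.09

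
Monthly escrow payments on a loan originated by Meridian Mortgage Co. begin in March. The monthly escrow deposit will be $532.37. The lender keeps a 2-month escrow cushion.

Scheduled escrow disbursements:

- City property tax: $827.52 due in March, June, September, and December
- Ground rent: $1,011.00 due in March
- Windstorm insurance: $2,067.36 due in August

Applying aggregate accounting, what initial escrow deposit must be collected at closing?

Cushion = 2 × $532.37 = $1,064.74
Trial balance (start $0, +$532.37 each month, − disbursements):
  Mar: +$532.37 − $1,838.52 → -$1,306.15
  Apr: +$532.37 → -$773.78
  May: +$532.37 → -$241.41
  Jun: +$532.37 − $827.52 → -$536.56
  Jul: +$532.37 → -$4.19
  Aug: +$532.37 − $2,067.36 → -$1,539.18
  Sep: +$532.37 − $827.52 → -$1,834.33
  Oct: +$532.37 → -$1,301.96
  Nov: +$532.37 → -$769.59
  Dec: +$532.37 − $827.52 → -$1,064.74
  Jan: +$532.37 → -$532.37
  Feb: +$532.37 → $0.00
Lowest trial balance = -$1,834.33 (Sep)
Initial deposit = cushion − low point = $1,064.74 − (-$1,834.33) = $2,899.07

$2,899.07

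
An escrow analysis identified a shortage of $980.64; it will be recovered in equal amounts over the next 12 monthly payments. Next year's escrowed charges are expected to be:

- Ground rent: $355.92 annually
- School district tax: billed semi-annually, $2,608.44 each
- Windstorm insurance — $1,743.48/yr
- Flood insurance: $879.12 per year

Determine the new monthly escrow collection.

Ground rent — $355.92 per year
School district tax — $2,608.44 × 2 = $5,216.88 per year
Windstorm insurance — $1,743.48 per year
Flood insurance — $879.12 per year
Annual escrow total = $355.92 + $5,216.88 + $1,743.48 + $879.12 = $8,195.40
Per month = $8,195.40 / 12 = $682.95
Monthly shortage recovery: $980.64 / 12 = $81.72
New monthly escrow = $682.95 + $81.72 = $764.67

$764.67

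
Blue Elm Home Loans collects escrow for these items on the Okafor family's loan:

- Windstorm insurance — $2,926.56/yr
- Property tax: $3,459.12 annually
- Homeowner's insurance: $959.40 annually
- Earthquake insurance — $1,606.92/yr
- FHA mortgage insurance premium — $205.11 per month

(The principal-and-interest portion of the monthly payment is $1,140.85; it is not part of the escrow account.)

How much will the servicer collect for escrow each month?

Windstorm insurance: $2,926.56/yr
Property tax: $3,459.12/yr
Homeowner's insurance: $959.40/yr
Earthquake insurance: $1,606.92/yr
FHA mortgage insurance premium: $205.11 × 12 = $2,461.32/yr
Total annual escrow = $11,413.32
Per month = $11,413.32 / 12 = $951.11

$951.11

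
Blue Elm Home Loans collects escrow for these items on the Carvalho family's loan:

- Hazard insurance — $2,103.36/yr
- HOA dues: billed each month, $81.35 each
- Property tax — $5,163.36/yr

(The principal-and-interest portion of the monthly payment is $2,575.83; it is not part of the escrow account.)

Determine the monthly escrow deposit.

Hazard insurance — $2,103.36
HOA dues — $81.35 × 12 = $976.20
Property tax — $5,163.36
Annual escrow total = $2,103.36 + $976.20 + $5,163.36 = $8,242.92
Base monthly escrow = $8,242.92 ÷ 12 = $686.91

$686.91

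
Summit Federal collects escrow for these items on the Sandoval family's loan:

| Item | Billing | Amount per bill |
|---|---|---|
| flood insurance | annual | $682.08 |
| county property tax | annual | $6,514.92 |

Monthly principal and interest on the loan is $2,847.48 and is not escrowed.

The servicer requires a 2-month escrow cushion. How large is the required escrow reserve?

Flood insurance — $682.08/yr
County property tax — $6,514.92/yr
Annual escrow total = $7,197.00
Per month = $7,197.00 / 12 = $599.75
Required cushion = 2 × $599.75 = $1,199.50

$1,199.50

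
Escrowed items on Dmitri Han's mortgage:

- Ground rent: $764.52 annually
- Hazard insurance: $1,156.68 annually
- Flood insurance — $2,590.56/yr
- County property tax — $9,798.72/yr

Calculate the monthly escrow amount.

$1,192.54

Ground rent — $764.52 per year
Hazard insurance — $1,156.68 per year
Flood insurance — $2,590.56 per year
County property tax — $9,798.72 per year
Total annual escrow = $14,310.48
Monthly = $14,310.48 ÷ 12 = $1,192.54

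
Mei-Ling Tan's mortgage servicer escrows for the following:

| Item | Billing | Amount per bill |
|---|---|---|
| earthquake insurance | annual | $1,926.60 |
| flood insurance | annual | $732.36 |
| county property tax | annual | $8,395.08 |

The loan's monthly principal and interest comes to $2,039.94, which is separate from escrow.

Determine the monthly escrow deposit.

$921.17

Earthquake insurance — $1,926.60 per year
Flood insurance — $732.36 per year
County property tax — $8,395.08 per year
Combined annual = $1,926.60 + $732.36 + $8,395.08 = $11,054.04
Per month = $11,054.04 / 12 = $921.17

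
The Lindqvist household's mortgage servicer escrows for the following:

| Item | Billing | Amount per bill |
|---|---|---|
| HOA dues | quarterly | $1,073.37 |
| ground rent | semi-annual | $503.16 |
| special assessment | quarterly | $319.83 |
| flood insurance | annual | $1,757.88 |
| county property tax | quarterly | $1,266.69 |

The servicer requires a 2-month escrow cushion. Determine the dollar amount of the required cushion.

HOA dues: $1,073.37 × 4 = $4,293.48
Ground rent: $503.16 × 2 = $1,006.32
Special assessment: $319.83 × 4 = $1,279.32
Flood insurance: $1,757.88
County property tax: $1,266.69 × 4 = $5,066.76
Combined annual = $13,403.76
Per month = $13,403.76 ÷ 12 = $1,116.98
Reserve = 2 × $1,116.98 = $2,233.96

$2,233.96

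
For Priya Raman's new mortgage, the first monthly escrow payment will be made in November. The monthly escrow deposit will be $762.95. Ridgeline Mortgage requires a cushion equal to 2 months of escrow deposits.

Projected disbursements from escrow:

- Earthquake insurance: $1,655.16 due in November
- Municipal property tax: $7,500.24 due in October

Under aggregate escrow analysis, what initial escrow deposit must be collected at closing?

Cushion = 2 × $762.95 = $1,525.90
Trial balance (start $0, +$762.95 each month, − disbursements):
  Nov: +$762.95 − $1,655.16 → -$892.21
  Dec: +$762.95 → -$129.26
  Jan: +$762.95 → $633.69
  Feb: +$762.95 → $1,396.64
  Mar: +$762.95 → $2,159.59
  Apr: +$762.95 → $2,922.54
  May: +$762.95 → $3,685.49
  Jun: +$762.95 → $4,448.44
  Jul: +$762.95 → $5,211.39
  Aug: +$762.95 → $5,974.34
  Sep: +$762.95 → $6,737.29
  Oct: +$762.95 − $7,500.24 → $0.00
Lowest trial balance = -$892.21 (Nov)
Initial deposit = cushion − low point = $1,525.90 − (-$892.21) = $2,418.11

$2,418.11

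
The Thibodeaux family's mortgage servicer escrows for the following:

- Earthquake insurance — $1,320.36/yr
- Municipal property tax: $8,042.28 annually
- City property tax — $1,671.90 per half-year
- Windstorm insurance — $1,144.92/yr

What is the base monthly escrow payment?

Earthquake insurance = $1,320.36 annually
Municipal property tax = $8,042.28 annually
City property tax = $1,671.90 × 2 = $3,343.80 annually
Windstorm insurance = $1,144.92 annually
Annual escrow total = $13,851.36
Monthly escrow = $13,851.36 ÷ 12 = $1,154.28

$1,154.28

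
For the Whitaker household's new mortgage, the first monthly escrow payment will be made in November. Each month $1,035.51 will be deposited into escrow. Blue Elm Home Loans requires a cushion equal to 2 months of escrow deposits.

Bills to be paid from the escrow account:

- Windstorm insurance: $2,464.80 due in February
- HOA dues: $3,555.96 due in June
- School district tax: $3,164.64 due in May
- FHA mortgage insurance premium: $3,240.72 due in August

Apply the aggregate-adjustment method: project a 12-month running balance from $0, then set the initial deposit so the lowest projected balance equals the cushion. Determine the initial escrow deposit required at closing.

Cushion = 2 × $1,035.51 = $2,071.02
Trial balance (start $0, +$1,035.51 each month, − disbursements):
  Nov: +$1,035.51 → $1,035.51
  Dec: +$1,035.51 → $2,071.02
  Jan: +$1,035.51 → $3,106.53
  Feb: +$1,035.51 − $2,464.80 → $1,677.24
  Mar: +$1,035.51 → $2,712.75
  Apr: +$1,035.51 → $3,748.26
  May: +$1,035.51 − $3,164.64 → $1,619.13
  Jun: +$1,035.51 − $3,555.96 → -$901.32
  Jul: +$1,035.51 → $134.19
  Aug: +$1,035.51 − $3,240.72 → -$2,071.02
  Sep: +$1,035.51 → -$1,035.51
  Oct: +$1,035.51 → $0.00
Lowest trial balance = -$2,071.02 (Aug)
Initial deposit = cushion − low point = $2,071.02 − (-$2,071.02) = $4,142.04

$4,142.04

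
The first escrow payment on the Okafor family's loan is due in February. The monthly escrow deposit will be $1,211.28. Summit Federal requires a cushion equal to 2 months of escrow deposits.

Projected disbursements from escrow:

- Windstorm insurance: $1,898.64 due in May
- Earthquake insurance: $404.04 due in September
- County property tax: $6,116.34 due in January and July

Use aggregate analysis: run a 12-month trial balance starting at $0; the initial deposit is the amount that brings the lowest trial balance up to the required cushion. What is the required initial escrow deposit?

Cushion = 2 × $1,211.28 = $2,422.56
Trial balance (start $0, +$1,211.28 each month, − disbursements):
  Feb: +$1,211.28 → $1,211.28
  Mar: +$1,211.28 → $2,422.56
  Apr: +$1,211.28 → $3,633.84
  May: +$1,211.28 − $1,898.64 → $2,946.48
  Jun: +$1,211.28 → $4,157.76
  Jul: +$1,211.28 − $6,116.34 → -$747.30
  Aug: +$1,211.28 → $463.98
  Sep: +$1,211.28 − $404.04 → $1,271.22
  Oct: +$1,211.28 → $2,482.50
  Nov: +$1,211.28 → $3,693.78
  Dec: +$1,211.28 → $4,905.06
  Jan: +$1,211.28 − $6,116.34 → $0.00
Lowest trial balance = -$747.30 (Jul)
Initial deposit = cushion − low point = $2,422.56 − (-$747.30) = $3,169.86

$3,169.86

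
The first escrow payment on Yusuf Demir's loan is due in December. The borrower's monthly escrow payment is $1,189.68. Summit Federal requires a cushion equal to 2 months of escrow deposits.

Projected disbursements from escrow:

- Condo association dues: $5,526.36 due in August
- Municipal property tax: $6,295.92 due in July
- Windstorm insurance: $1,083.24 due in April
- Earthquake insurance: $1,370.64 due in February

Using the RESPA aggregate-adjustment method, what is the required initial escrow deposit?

$5,948.40

Cushion = 2 × $1,189.68 = $2,379.36
Trial balance (start $0, +$1,189.68 each month, − disbursements):
  Dec: +$1,189.68 → $1,189.68
  Jan: +$1,189.68 → $2,379.36
  Feb: +$1,189.68 − $1,370.64 → $2,198.40
  Mar: +$1,189.68 → $3,388.08
  Apr: +$1,189.68 − $1,083.24 → $3,494.52
  May: +$1,189.68 → $4,684.20
  Jun: +$1,189.68 → $5,873.88
  Jul: +$1,189.68 − $6,295.92 → $767.64
  Aug: +$1,189.68 − $5,526.36 → -$3,569.04
  Sep: +$1,189.68 → -$2,379.36
  Oct: +$1,189.68 → -$1,189.68
  Nov: +$1,189.68 → $0.00
Lowest trial balance = -$3,569.04 (Aug)
Initial deposit = cushion − low point = $2,379.36 − (-$3,569.04) = $5,948.40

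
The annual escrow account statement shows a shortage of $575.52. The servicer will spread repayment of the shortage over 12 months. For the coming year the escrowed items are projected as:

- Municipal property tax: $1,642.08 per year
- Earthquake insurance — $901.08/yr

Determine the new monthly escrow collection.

Municipal property tax — $1,642.08 annually
Earthquake insurance — $901.08 annually
Total annual escrow = $1,642.08 + $901.08 = $2,543.16
Monthly escrow = $2,543.16 / 12 = $211.93
Shortage per month = $575.52 / 12 = $47.96
New monthly escrow = $211.93 + $47.96 = $259.89

$259.89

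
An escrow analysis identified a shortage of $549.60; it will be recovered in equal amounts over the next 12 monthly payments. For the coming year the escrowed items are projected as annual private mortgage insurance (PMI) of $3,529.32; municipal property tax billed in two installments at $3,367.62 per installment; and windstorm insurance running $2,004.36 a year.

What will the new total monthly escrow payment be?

$1,068.21

Private mortgage insurance (PMI) — $3,529.32/yr
Municipal property tax — $3,367.62 × 2 = $6,735.24/yr
Windstorm insurance — $2,004.36/yr
Combined annual = $3,529.32 + $6,735.24 + $2,004.36 = $12,268.92
Per month = $12,268.92 / 12 = $1,022.41
Shortage spread = $549.60 ÷ 12 = $45.80/mo
New monthly escrow = $1,022.41 + $45.80 = $1,068.21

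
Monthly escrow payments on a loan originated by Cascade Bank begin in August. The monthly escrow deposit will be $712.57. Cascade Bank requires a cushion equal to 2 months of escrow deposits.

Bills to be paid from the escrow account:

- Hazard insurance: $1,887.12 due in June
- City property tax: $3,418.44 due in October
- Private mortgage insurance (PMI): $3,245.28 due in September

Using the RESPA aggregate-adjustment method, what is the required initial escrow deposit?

$5,951.15

Cushion = 2 × $712.57 = $1,425.14
Trial balance (start $0, +$712.57 each month, − disbursements):
  Aug: +$712.57 → $712.57
  Sep: +$712.57 − $3,245.28 → -$1,820.14
  Oct: +$712.57 − $3,418.44 → -$4,526.01
  Nov: +$712.57 → -$3,813.44
  Dec: +$712.57 → -$3,100.87
  Jan: +$712.57 → -$2,388.30
  Feb: +$712.57 → -$1,675.73
  Mar: +$712.57 → -$963.16
  Apr: +$712.57 → -$250.59
  May: +$712.57 → $461.98
  Jun: +$712.57 − $1,887.12 → -$712.57
  Jul: +$712.57 → $0.00
Lowest trial balance = -$4,526.01 (Oct)
Initial deposit = cushion − low point = $1,425.14 − (-$4,526.01) = $5,951.15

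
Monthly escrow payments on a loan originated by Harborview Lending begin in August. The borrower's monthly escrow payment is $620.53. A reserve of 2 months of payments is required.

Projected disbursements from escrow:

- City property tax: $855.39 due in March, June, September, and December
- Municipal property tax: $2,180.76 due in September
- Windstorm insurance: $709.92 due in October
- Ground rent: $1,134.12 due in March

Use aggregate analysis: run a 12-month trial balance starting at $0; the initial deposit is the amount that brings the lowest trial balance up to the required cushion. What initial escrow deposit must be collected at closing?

Cushion = 2 × $620.53 = $1,241.06
Trial balance (start $0, +$620.53 each month, − disbursements):
  Aug: +$620.53 → $620.53
  Sep: +$620.53 − $3,036.15 → -$1,795.09
  Oct: +$620.53 − $709.92 → -$1,884.48
  Nov: +$620.53 → -$1,263.95
  Dec: +$620.53 − $855.39 → -$1,498.81
  Jan: +$620.53 → -$878.28
  Feb: +$620.53 → -$257.75
  Mar: +$620.53 − $1,989.51 → -$1,626.73
  Apr: +$620.53 → -$1,006.20
  May: +$620.53 → -$385.67
  Jun: +$620.53 − $855.39 → -$620.53
  Jul: +$620.53 → $0.00
Lowest trial balance = -$1,884.48 (Oct)
Initial deposit = cushion − low point = $1,241.06 − (-$1,884.48) = $3,125.54

$3,125.54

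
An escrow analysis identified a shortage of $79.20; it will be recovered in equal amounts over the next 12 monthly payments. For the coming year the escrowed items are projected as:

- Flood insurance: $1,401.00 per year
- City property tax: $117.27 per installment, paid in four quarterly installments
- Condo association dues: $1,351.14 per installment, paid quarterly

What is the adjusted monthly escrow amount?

Flood insurance = $1,401.00
City property tax = $117.27 × 4 = $469.08
Condo association dues = $1,351.14 × 4 = $5,404.56
Yearly total = $7,274.64
Monthly = $7,274.64 ÷ 12 = $606.22
Shortage per month = $79.20 / 12 = $6.60
New monthly escrow = $606.22 + $6.60 = $612.82

$612.82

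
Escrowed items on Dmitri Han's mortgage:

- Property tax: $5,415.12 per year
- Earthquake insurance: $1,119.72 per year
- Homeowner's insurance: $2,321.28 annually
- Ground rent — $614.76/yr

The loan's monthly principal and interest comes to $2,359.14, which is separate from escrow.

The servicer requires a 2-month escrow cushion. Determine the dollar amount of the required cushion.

$1,578.48

Property tax = $5,415.12 per year
Earthquake insurance = $1,119.72 per year
Homeowner's insurance = $2,321.28 per year
Ground rent = $614.76 per year
Yearly total = $9,470.88
Monthly escrow = $9,470.88 ÷ 12 = $789.24
Reserve = 2 × $789.24 = $1,578.48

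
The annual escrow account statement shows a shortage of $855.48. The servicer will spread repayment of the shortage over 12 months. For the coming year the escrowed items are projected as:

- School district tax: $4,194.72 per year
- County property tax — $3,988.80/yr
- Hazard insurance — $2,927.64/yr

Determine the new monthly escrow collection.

School district tax = $4,194.72 annually
County property tax = $3,988.80 annually
Hazard insurance = $2,927.64 annually
Combined annual = $11,111.16
Monthly escrow = $11,111.16 / 12 = $925.93
Shortage per month = $855.48 / 12 = $71.29
Adjusted monthly = $925.93 + $71.29 = $997.22

$997.22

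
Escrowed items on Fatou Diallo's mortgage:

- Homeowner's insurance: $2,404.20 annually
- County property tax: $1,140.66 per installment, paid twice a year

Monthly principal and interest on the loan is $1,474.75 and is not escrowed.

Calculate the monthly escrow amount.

Homeowner's insurance = $2,404.20
County property tax = $1,140.66 × 2 = $2,281.32
Total per year = $2,404.20 + $2,281.32 = $4,685.52
Base monthly escrow = $4,685.52 / 12 = $390.46

$390.46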